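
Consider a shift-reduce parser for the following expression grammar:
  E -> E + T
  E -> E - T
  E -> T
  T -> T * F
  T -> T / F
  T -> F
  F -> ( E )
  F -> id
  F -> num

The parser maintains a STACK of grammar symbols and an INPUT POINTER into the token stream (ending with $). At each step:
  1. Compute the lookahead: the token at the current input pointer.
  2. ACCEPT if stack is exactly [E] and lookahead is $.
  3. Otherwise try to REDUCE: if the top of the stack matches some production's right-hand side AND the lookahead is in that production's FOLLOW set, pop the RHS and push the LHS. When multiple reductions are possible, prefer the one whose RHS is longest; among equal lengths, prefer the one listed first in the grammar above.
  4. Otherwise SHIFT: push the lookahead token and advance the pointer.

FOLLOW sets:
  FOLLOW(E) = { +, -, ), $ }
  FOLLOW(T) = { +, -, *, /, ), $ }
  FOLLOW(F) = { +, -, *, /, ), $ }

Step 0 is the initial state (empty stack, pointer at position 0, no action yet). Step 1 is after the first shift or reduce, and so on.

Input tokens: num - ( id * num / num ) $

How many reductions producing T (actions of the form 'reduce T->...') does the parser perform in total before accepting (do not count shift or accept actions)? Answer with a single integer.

Answer: 5

Derivation:
Step 1: shift num. Stack=[num] ptr=1 lookahead=- remaining=[- ( id * num / num ) $]
Step 2: reduce F->num. Stack=[F] ptr=1 lookahead=- remaining=[- ( id * num / num ) $]
Step 3: reduce T->F. Stack=[T] ptr=1 lookahead=- remaining=[- ( id * num / num ) $]
Step 4: reduce E->T. Stack=[E] ptr=1 lookahead=- remaining=[- ( id * num / num ) $]
Step 5: shift -. Stack=[E -] ptr=2 lookahead=( remaining=[( id * num / num ) $]
Step 6: shift (. Stack=[E - (] ptr=3 lookahead=id remaining=[id * num / num ) $]
Step 7: shift id. Stack=[E - ( id] ptr=4 lookahead=* remaining=[* num / num ) $]
Step 8: reduce F->id. Stack=[E - ( F] ptr=4 lookahead=* remaining=[* num / num ) $]
Step 9: reduce T->F. Stack=[E - ( T] ptr=4 lookahead=* remaining=[* num / num ) $]
Step 10: shift *. Stack=[E - ( T *] ptr=5 lookahead=num remaining=[num / num ) $]
Step 11: shift num. Stack=[E - ( T * num] ptr=6 lookahead=/ remaining=[/ num ) $]
Step 12: reduce F->num. Stack=[E - ( T * F] ptr=6 lookahead=/ remaining=[/ num ) $]
Step 13: reduce T->T * F. Stack=[E - ( T] ptr=6 lookahead=/ remaining=[/ num ) $]
Step 14: shift /. Stack=[E - ( T /] ptr=7 lookahead=num remaining=[num ) $]
Step 15: shift num. Stack=[E - ( T / num] ptr=8 lookahead=) remaining=[) $]
Step 16: reduce F->num. Stack=[E - ( T / F] ptr=8 lookahead=) remaining=[) $]
Step 17: reduce T->T / F. Stack=[E - ( T] ptr=8 lookahead=) remaining=[) $]
Step 18: reduce E->T. Stack=[E - ( E] ptr=8 lookahead=) remaining=[) $]
Step 19: shift ). Stack=[E - ( E )] ptr=9 lookahead=$ remaining=[$]
Step 20: reduce F->( E ). Stack=[E - F] ptr=9 lookahead=$ remaining=[$]
Step 21: reduce T->F. Stack=[E - T] ptr=9 lookahead=$ remaining=[$]
Step 22: reduce E->E - T. Stack=[E] ptr=9 lookahead=$ remaining=[$]
Step 23: accept. Stack=[E] ptr=9 lookahead=$ remaining=[$]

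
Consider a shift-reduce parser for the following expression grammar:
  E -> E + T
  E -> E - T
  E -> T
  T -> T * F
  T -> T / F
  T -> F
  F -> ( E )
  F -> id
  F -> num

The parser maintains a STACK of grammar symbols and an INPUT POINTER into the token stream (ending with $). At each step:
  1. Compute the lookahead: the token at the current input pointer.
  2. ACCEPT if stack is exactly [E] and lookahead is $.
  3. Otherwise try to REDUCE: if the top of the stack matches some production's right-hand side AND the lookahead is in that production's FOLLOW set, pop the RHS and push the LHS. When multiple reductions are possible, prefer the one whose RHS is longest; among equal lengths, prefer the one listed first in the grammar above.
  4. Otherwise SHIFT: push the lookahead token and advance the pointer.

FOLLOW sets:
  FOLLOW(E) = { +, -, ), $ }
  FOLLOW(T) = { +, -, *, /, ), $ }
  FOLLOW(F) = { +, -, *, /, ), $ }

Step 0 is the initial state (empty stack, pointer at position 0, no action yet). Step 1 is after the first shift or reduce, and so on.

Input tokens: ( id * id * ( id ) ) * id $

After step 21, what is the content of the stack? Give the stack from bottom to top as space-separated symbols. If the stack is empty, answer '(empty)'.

Step 1: shift (. Stack=[(] ptr=1 lookahead=id remaining=[id * id * ( id ) ) * id $]
Step 2: shift id. Stack=[( id] ptr=2 lookahead=* remaining=[* id * ( id ) ) * id $]
Step 3: reduce F->id. Stack=[( F] ptr=2 lookahead=* remaining=[* id * ( id ) ) * id $]
Step 4: reduce T->F. Stack=[( T] ptr=2 lookahead=* remaining=[* id * ( id ) ) * id $]
Step 5: shift *. Stack=[( T *] ptr=3 lookahead=id remaining=[id * ( id ) ) * id $]
Step 6: shift id. Stack=[( T * id] ptr=4 lookahead=* remaining=[* ( id ) ) * id $]
Step 7: reduce F->id. Stack=[( T * F] ptr=4 lookahead=* remaining=[* ( id ) ) * id $]
Step 8: reduce T->T * F. Stack=[( T] ptr=4 lookahead=* remaining=[* ( id ) ) * id $]
Step 9: shift *. Stack=[( T *] ptr=5 lookahead=( remaining=[( id ) ) * id $]
Step 10: shift (. Stack=[( T * (] ptr=6 lookahead=id remaining=[id ) ) * id $]
Step 11: shift id. Stack=[( T * ( id] ptr=7 lookahead=) remaining=[) ) * id $]
Step 12: reduce F->id. Stack=[( T * ( F] ptr=7 lookahead=) remaining=[) ) * id $]
Step 13: reduce T->F. Stack=[( T * ( T] ptr=7 lookahead=) remaining=[) ) * id $]
Step 14: reduce E->T. Stack=[( T * ( E] ptr=7 lookahead=) remaining=[) ) * id $]
Step 15: shift ). Stack=[( T * ( E )] ptr=8 lookahead=) remaining=[) * id $]
Step 16: reduce F->( E ). Stack=[( T * F] ptr=8 lookahead=) remaining=[) * id $]
Step 17: reduce T->T * F. Stack=[( T] ptr=8 lookahead=) remaining=[) * id $]
Step 18: reduce E->T. Stack=[( E] ptr=8 lookahead=) remaining=[) * id $]
Step 19: shift ). Stack=[( E )] ptr=9 lookahead=* remaining=[* id $]
Step 20: reduce F->( E ). Stack=[F] ptr=9 lookahead=* remaining=[* id $]
Step 21: reduce T->F. Stack=[T] ptr=9 lookahead=* remaining=[* id $]

Answer: T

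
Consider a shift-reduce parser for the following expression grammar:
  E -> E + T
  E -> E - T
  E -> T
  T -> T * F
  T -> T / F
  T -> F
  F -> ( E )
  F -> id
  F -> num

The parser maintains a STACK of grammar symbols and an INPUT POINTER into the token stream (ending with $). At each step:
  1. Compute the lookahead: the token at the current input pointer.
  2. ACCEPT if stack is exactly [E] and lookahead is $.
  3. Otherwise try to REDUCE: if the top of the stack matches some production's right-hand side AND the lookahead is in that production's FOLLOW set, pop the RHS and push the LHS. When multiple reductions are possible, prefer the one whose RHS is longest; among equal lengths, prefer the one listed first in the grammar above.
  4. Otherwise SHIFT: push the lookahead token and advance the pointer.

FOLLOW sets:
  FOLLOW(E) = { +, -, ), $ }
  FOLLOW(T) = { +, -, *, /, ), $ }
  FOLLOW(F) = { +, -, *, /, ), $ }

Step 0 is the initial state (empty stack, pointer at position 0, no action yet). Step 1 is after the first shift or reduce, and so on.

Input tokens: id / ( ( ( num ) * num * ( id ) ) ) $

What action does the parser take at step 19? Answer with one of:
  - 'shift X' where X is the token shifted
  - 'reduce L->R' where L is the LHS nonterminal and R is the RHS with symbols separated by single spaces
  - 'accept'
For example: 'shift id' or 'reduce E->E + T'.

Step 1: shift id. Stack=[id] ptr=1 lookahead=/ remaining=[/ ( ( ( num ) * num * ( id ) ) ) $]
Step 2: reduce F->id. Stack=[F] ptr=1 lookahead=/ remaining=[/ ( ( ( num ) * num * ( id ) ) ) $]
Step 3: reduce T->F. Stack=[T] ptr=1 lookahead=/ remaining=[/ ( ( ( num ) * num * ( id ) ) ) $]
Step 4: shift /. Stack=[T /] ptr=2 lookahead=( remaining=[( ( ( num ) * num * ( id ) ) ) $]
Step 5: shift (. Stack=[T / (] ptr=3 lookahead=( remaining=[( ( num ) * num * ( id ) ) ) $]
Step 6: shift (. Stack=[T / ( (] ptr=4 lookahead=( remaining=[( num ) * num * ( id ) ) ) $]
Step 7: shift (. Stack=[T / ( ( (] ptr=5 lookahead=num remaining=[num ) * num * ( id ) ) ) $]
Step 8: shift num. Stack=[T / ( ( ( num] ptr=6 lookahead=) remaining=[) * num * ( id ) ) ) $]
Step 9: reduce F->num. Stack=[T / ( ( ( F] ptr=6 lookahead=) remaining=[) * num * ( id ) ) ) $]
Step 10: reduce T->F. Stack=[T / ( ( ( T] ptr=6 lookahead=) remaining=[) * num * ( id ) ) ) $]
Step 11: reduce E->T. Stack=[T / ( ( ( E] ptr=6 lookahead=) remaining=[) * num * ( id ) ) ) $]
Step 12: shift ). Stack=[T / ( ( ( E )] ptr=7 lookahead=* remaining=[* num * ( id ) ) ) $]
Step 13: reduce F->( E ). Stack=[T / ( ( F] ptr=7 lookahead=* remaining=[* num * ( id ) ) ) $]
Step 14: reduce T->F. Stack=[T / ( ( T] ptr=7 lookahead=* remaining=[* num * ( id ) ) ) $]
Step 15: shift *. Stack=[T / ( ( T *] ptr=8 lookahead=num remaining=[num * ( id ) ) ) $]
Step 16: shift num. Stack=[T / ( ( T * num] ptr=9 lookahead=* remaining=[* ( id ) ) ) $]
Step 17: reduce F->num. Stack=[T / ( ( T * F] ptr=9 lookahead=* remaining=[* ( id ) ) ) $]
Step 18: reduce T->T * F. Stack=[T / ( ( T] ptr=9 lookahead=* remaining=[* ( id ) ) ) $]
Step 19: shift *. Stack=[T / ( ( T *] ptr=10 lookahead=( remaining=[( id ) ) ) $]

Answer: shift *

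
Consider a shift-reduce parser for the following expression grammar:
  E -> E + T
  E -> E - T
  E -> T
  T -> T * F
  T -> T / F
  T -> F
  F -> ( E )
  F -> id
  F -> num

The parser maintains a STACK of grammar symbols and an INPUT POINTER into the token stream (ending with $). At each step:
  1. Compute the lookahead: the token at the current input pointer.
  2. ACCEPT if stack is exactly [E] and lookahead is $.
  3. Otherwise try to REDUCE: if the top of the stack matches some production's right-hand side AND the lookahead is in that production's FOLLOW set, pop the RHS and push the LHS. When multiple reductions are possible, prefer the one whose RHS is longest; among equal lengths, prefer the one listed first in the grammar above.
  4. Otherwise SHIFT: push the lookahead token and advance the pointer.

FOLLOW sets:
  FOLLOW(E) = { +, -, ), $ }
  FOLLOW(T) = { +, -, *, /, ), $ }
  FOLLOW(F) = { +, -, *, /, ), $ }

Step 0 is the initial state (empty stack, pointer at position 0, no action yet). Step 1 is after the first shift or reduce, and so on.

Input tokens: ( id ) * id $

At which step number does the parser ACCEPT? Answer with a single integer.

Answer: 14

Derivation:
Step 1: shift (. Stack=[(] ptr=1 lookahead=id remaining=[id ) * id $]
Step 2: shift id. Stack=[( id] ptr=2 lookahead=) remaining=[) * id $]
Step 3: reduce F->id. Stack=[( F] ptr=2 lookahead=) remaining=[) * id $]
Step 4: reduce T->F. Stack=[( T] ptr=2 lookahead=) remaining=[) * id $]
Step 5: reduce E->T. Stack=[( E] ptr=2 lookahead=) remaining=[) * id $]
Step 6: shift ). Stack=[( E )] ptr=3 lookahead=* remaining=[* id $]
Step 7: reduce F->( E ). Stack=[F] ptr=3 lookahead=* remaining=[* id $]
Step 8: reduce T->F. Stack=[T] ptr=3 lookahead=* remaining=[* id $]
Step 9: shift *. Stack=[T *] ptr=4 lookahead=id remaining=[id $]
Step 10: shift id. Stack=[T * id] ptr=5 lookahead=$ remaining=[$]
Step 11: reduce F->id. Stack=[T * F] ptr=5 lookahead=$ remaining=[$]
Step 12: reduce T->T * F. Stack=[T] ptr=5 lookahead=$ remaining=[$]
Step 13: reduce E->T. Stack=[E] ptr=5 lookahead=$ remaining=[$]
Step 14: accept. Stack=[E] ptr=5 lookahead=$ remaining=[$]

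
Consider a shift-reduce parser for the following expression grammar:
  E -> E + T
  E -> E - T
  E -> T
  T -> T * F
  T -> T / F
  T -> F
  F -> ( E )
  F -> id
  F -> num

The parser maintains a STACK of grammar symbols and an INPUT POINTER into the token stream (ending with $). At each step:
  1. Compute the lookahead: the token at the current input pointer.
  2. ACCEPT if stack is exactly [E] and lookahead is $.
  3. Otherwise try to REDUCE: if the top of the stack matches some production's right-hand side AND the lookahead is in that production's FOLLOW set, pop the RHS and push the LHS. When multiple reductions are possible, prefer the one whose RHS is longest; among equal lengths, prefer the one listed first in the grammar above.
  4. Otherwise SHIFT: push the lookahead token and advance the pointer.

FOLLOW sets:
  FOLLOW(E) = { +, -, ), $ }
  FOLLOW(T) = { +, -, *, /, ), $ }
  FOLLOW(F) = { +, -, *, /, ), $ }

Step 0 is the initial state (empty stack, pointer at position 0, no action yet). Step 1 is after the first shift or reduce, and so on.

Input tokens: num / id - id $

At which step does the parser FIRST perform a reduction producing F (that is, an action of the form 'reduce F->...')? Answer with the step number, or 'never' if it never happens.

Answer: 2

Derivation:
Step 1: shift num. Stack=[num] ptr=1 lookahead=/ remaining=[/ id - id $]
Step 2: reduce F->num. Stack=[F] ptr=1 lookahead=/ remaining=[/ id - id $]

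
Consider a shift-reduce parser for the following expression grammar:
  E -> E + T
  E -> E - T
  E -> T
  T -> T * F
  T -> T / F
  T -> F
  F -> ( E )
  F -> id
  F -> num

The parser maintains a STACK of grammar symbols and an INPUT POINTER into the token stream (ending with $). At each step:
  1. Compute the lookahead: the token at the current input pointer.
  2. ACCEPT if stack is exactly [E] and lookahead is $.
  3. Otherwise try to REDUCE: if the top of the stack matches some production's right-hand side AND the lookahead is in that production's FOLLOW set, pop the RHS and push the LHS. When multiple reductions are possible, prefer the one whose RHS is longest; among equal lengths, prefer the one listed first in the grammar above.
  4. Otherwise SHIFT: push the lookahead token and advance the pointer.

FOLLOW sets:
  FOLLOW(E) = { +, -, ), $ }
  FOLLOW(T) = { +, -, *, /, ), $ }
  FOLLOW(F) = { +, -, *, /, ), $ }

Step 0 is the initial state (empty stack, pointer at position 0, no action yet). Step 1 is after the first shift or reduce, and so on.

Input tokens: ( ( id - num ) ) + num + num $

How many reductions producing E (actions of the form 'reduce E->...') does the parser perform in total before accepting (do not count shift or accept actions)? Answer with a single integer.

Answer: 6

Derivation:
Step 1: shift (. Stack=[(] ptr=1 lookahead=( remaining=[( id - num ) ) + num + num $]
Step 2: shift (. Stack=[( (] ptr=2 lookahead=id remaining=[id - num ) ) + num + num $]
Step 3: shift id. Stack=[( ( id] ptr=3 lookahead=- remaining=[- num ) ) + num + num $]
Step 4: reduce F->id. Stack=[( ( F] ptr=3 lookahead=- remaining=[- num ) ) + num + num $]
Step 5: reduce T->F. Stack=[( ( T] ptr=3 lookahead=- remaining=[- num ) ) + num + num $]
Step 6: reduce E->T. Stack=[( ( E] ptr=3 lookahead=- remaining=[- num ) ) + num + num $]
Step 7: shift -. Stack=[( ( E -] ptr=4 lookahead=num remaining=[num ) ) + num + num $]
Step 8: shift num. Stack=[( ( E - num] ptr=5 lookahead=) remaining=[) ) + num + num $]
Step 9: reduce F->num. Stack=[( ( E - F] ptr=5 lookahead=) remaining=[) ) + num + num $]
Step 10: reduce T->F. Stack=[( ( E - T] ptr=5 lookahead=) remaining=[) ) + num + num $]
Step 11: reduce E->E - T. Stack=[( ( E] ptr=5 lookahead=) remaining=[) ) + num + num $]
Step 12: shift ). Stack=[( ( E )] ptr=6 lookahead=) remaining=[) + num + num $]
Step 13: reduce F->( E ). Stack=[( F] ptr=6 lookahead=) remaining=[) + num + num $]
Step 14: reduce T->F. Stack=[( T] ptr=6 lookahead=) remaining=[) + num + num $]
Step 15: reduce E->T. Stack=[( E] ptr=6 lookahead=) remaining=[) + num + num $]
Step 16: shift ). Stack=[( E )] ptr=7 lookahead=+ remaining=[+ num + num $]
Step 17: reduce F->( E ). Stack=[F] ptr=7 lookahead=+ remaining=[+ num + num $]
Step 18: reduce T->F. Stack=[T] ptr=7 lookahead=+ remaining=[+ num + num $]
Step 19: reduce E->T. Stack=[E] ptr=7 lookahead=+ remaining=[+ num + num $]
Step 20: shift +. Stack=[E +] ptr=8 lookahead=num remaining=[num + num $]
Step 21: shift num. Stack=[E + num] ptr=9 lookahead=+ remaining=[+ num $]
Step 22: reduce F->num. Stack=[E + F] ptr=9 lookahead=+ remaining=[+ num $]
Step 23: reduce T->F. Stack=[E + T] ptr=9 lookahead=+ remaining=[+ num $]
Step 24: reduce E->E + T. Stack=[E] ptr=9 lookahead=+ remaining=[+ num $]
Step 25: shift +. Stack=[E +] ptr=10 lookahead=num remaining=[num $]
Step 26: shift num. Stack=[E + num] ptr=11 lookahead=$ remaining=[$]
Step 27: reduce F->num. Stack=[E + F] ptr=11 lookahead=$ remaining=[$]
Step 28: reduce T->F. Stack=[E + T] ptr=11 lookahead=$ remaining=[$]
Step 29: reduce E->E + T. Stack=[E] ptr=11 lookahead=$ remaining=[$]
Step 30: accept. Stack=[E] ptr=11 lookahead=$ remaining=[$]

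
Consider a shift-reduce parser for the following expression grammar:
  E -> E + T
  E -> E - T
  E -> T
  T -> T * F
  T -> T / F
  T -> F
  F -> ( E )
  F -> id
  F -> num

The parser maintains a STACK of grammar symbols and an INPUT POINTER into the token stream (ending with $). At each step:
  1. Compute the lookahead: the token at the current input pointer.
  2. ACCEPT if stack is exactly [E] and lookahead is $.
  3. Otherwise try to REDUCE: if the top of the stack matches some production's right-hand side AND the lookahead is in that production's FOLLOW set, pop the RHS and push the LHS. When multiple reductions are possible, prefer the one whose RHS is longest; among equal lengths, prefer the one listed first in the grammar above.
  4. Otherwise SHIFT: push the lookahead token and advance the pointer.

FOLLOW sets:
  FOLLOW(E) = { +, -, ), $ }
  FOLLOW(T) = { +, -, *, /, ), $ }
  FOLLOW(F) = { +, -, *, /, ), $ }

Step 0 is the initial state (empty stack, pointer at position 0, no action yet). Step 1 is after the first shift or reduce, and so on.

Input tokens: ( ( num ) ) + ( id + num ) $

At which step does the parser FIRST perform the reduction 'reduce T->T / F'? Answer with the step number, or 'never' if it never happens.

Answer: never

Derivation:
Step 1: shift (. Stack=[(] ptr=1 lookahead=( remaining=[( num ) ) + ( id + num ) $]
Step 2: shift (. Stack=[( (] ptr=2 lookahead=num remaining=[num ) ) + ( id + num ) $]
Step 3: shift num. Stack=[( ( num] ptr=3 lookahead=) remaining=[) ) + ( id + num ) $]
Step 4: reduce F->num. Stack=[( ( F] ptr=3 lookahead=) remaining=[) ) + ( id + num ) $]
Step 5: reduce T->F. Stack=[( ( T] ptr=3 lookahead=) remaining=[) ) + ( id + num ) $]
Step 6: reduce E->T. Stack=[( ( E] ptr=3 lookahead=) remaining=[) ) + ( id + num ) $]
Step 7: shift ). Stack=[( ( E )] ptr=4 lookahead=) remaining=[) + ( id + num ) $]
Step 8: reduce F->( E ). Stack=[( F] ptr=4 lookahead=) remaining=[) + ( id + num ) $]
Step 9: reduce T->F. Stack=[( T] ptr=4 lookahead=) remaining=[) + ( id + num ) $]
Step 10: reduce E->T. Stack=[( E] ptr=4 lookahead=) remaining=[) + ( id + num ) $]
Step 11: shift ). Stack=[( E )] ptr=5 lookahead=+ remaining=[+ ( id + num ) $]
Step 12: reduce F->( E ). Stack=[F] ptr=5 lookahead=+ remaining=[+ ( id + num ) $]
Step 13: reduce T->F. Stack=[T] ptr=5 lookahead=+ remaining=[+ ( id + num ) $]
Step 14: reduce E->T. Stack=[E] ptr=5 lookahead=+ remaining=[+ ( id + num ) $]
Step 15: shift +. Stack=[E +] ptr=6 lookahead=( remaining=[( id + num ) $]
Step 16: shift (. Stack=[E + (] ptr=7 lookahead=id remaining=[id + num ) $]
Step 17: shift id. Stack=[E + ( id] ptr=8 lookahead=+ remaining=[+ num ) $]
Step 18: reduce F->id. Stack=[E + ( F] ptr=8 lookahead=+ remaining=[+ num ) $]
Step 19: reduce T->F. Stack=[E + ( T] ptr=8 lookahead=+ remaining=[+ num ) $]
Step 20: reduce E->T. Stack=[E + ( E] ptr=8 lookahead=+ remaining=[+ num ) $]
Step 21: shift +. Stack=[E + ( E +] ptr=9 lookahead=num remaining=[num ) $]
Step 22: shift num. Stack=[E + ( E + num] ptr=10 lookahead=) remaining=[) $]
Step 23: reduce F->num. Stack=[E + ( E + F] ptr=10 lookahead=) remaining=[) $]
Step 24: reduce T->F. Stack=[E + ( E + T] ptr=10 lookahead=) remaining=[) $]
Step 25: reduce E->E + T. Stack=[E + ( E] ptr=10 lookahead=) remaining=[) $]
Step 26: shift ). Stack=[E + ( E )] ptr=11 lookahead=$ remaining=[$]
Step 27: reduce F->( E ). Stack=[E + F] ptr=11 lookahead=$ remaining=[$]
Step 28: reduce T->F. Stack=[E + T] ptr=11 lookahead=$ remaining=[$]
Step 29: reduce E->E + T. Stack=[E] ptr=11 lookahead=$ remaining=[$]
Step 30: accept. Stack=[E] ptr=11 lookahead=$ remaining=[$]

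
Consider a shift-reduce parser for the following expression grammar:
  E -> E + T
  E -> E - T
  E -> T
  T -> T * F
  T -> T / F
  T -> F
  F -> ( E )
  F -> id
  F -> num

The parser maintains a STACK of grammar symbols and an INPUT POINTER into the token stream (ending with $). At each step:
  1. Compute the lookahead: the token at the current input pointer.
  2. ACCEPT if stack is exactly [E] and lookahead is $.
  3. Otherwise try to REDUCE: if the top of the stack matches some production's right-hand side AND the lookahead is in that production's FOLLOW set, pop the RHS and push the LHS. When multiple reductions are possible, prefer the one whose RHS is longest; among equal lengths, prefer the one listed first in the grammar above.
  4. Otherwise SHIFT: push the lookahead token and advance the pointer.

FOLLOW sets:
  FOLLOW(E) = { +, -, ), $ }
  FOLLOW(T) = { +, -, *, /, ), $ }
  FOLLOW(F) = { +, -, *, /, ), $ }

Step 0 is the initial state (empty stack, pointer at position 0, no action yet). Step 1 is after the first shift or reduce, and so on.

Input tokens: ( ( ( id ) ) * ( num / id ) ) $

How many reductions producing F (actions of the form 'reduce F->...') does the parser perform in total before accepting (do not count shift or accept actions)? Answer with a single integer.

Answer: 7

Derivation:
Step 1: shift (. Stack=[(] ptr=1 lookahead=( remaining=[( ( id ) ) * ( num / id ) ) $]
Step 2: shift (. Stack=[( (] ptr=2 lookahead=( remaining=[( id ) ) * ( num / id ) ) $]
Step 3: shift (. Stack=[( ( (] ptr=3 lookahead=id remaining=[id ) ) * ( num / id ) ) $]
Step 4: shift id. Stack=[( ( ( id] ptr=4 lookahead=) remaining=[) ) * ( num / id ) ) $]
Step 5: reduce F->id. Stack=[( ( ( F] ptr=4 lookahead=) remaining=[) ) * ( num / id ) ) $]
Step 6: reduce T->F. Stack=[( ( ( T] ptr=4 lookahead=) remaining=[) ) * ( num / id ) ) $]
Step 7: reduce E->T. Stack=[( ( ( E] ptr=4 lookahead=) remaining=[) ) * ( num / id ) ) $]
Step 8: shift ). Stack=[( ( ( E )] ptr=5 lookahead=) remaining=[) * ( num / id ) ) $]
Step 9: reduce F->( E ). Stack=[( ( F] ptr=5 lookahead=) remaining=[) * ( num / id ) ) $]
Step 10: reduce T->F. Stack=[( ( T] ptr=5 lookahead=) remaining=[) * ( num / id ) ) $]
Step 11: reduce E->T. Stack=[( ( E] ptr=5 lookahead=) remaining=[) * ( num / id ) ) $]
Step 12: shift ). Stack=[( ( E )] ptr=6 lookahead=* remaining=[* ( num / id ) ) $]
Step 13: reduce F->( E ). Stack=[( F] ptr=6 lookahead=* remaining=[* ( num / id ) ) $]
Step 14: reduce T->F. Stack=[( T] ptr=6 lookahead=* remaining=[* ( num / id ) ) $]
Step 15: shift *. Stack=[( T *] ptr=7 lookahead=( remaining=[( num / id ) ) $]
Step 16: shift (. Stack=[( T * (] ptr=8 lookahead=num remaining=[num / id ) ) $]
Step 17: shift num. Stack=[( T * ( num] ptr=9 lookahead=/ remaining=[/ id ) ) $]
Step 18: reduce F->num. Stack=[( T * ( F] ptr=9 lookahead=/ remaining=[/ id ) ) $]
Step 19: reduce T->F. Stack=[( T * ( T] ptr=9 lookahead=/ remaining=[/ id ) ) $]
Step 20: shift /. Stack=[( T * ( T /] ptr=10 lookahead=id remaining=[id ) ) $]
Step 21: shift id. Stack=[( T * ( T / id] ptr=11 lookahead=) remaining=[) ) $]
Step 22: reduce F->id. Stack=[( T * ( T / F] ptr=11 lookahead=) remaining=[) ) $]
Step 23: reduce T->T / F. Stack=[( T * ( T] ptr=11 lookahead=) remaining=[) ) $]
Step 24: reduce E->T. Stack=[( T * ( E] ptr=11 lookahead=) remaining=[) ) $]
Step 25: shift ). Stack=[( T * ( E )] ptr=12 lookahead=) remaining=[) $]
Step 26: reduce F->( E ). Stack=[( T * F] ptr=12 lookahead=) remaining=[) $]
Step 27: reduce T->T * F. Stack=[( T] ptr=12 lookahead=) remaining=[) $]
Step 28: reduce E->T. Stack=[( E] ptr=12 lookahead=) remaining=[) $]
Step 29: shift ). Stack=[( E )] ptr=13 lookahead=$ remaining=[$]
Step 30: reduce F->( E ). Stack=[F] ptr=13 lookahead=$ remaining=[$]
Step 31: reduce T->F. Stack=[T] ptr=13 lookahead=$ remaining=[$]
Step 32: reduce E->T. Stack=[E] ptr=13 lookahead=$ remaining=[$]
Step 33: accept. Stack=[E] ptr=13 lookahead=$ remaining=[$]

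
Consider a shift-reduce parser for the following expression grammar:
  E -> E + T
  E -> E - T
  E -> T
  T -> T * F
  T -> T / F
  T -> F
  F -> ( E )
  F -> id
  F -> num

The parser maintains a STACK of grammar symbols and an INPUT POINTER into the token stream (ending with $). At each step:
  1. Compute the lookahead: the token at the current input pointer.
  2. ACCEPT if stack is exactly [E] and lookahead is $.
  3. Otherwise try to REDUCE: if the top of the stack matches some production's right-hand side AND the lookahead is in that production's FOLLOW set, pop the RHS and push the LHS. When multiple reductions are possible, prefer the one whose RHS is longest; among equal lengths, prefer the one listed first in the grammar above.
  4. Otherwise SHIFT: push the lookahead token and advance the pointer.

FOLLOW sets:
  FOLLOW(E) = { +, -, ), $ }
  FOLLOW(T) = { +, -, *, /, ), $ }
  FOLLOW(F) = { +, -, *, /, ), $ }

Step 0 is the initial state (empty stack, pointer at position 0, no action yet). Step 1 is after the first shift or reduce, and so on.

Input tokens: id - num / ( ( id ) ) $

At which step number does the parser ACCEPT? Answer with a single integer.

Answer: 24

Derivation:
Step 1: shift id. Stack=[id] ptr=1 lookahead=- remaining=[- num / ( ( id ) ) $]
Step 2: reduce F->id. Stack=[F] ptr=1 lookahead=- remaining=[- num / ( ( id ) ) $]
Step 3: reduce T->F. Stack=[T] ptr=1 lookahead=- remaining=[- num / ( ( id ) ) $]
Step 4: reduce E->T. Stack=[E] ptr=1 lookahead=- remaining=[- num / ( ( id ) ) $]
Step 5: shift -. Stack=[E -] ptr=2 lookahead=num remaining=[num / ( ( id ) ) $]
Step 6: shift num. Stack=[E - num] ptr=3 lookahead=/ remaining=[/ ( ( id ) ) $]
Step 7: reduce F->num. Stack=[E - F] ptr=3 lookahead=/ remaining=[/ ( ( id ) ) $]
Step 8: reduce T->F. Stack=[E - T] ptr=3 lookahead=/ remaining=[/ ( ( id ) ) $]
Step 9: shift /. Stack=[E - T /] ptr=4 lookahead=( remaining=[( ( id ) ) $]
Step 10: shift (. Stack=[E - T / (] ptr=5 lookahead=( remaining=[( id ) ) $]
Step 11: shift (. Stack=[E - T / ( (] ptr=6 lookahead=id remaining=[id ) ) $]
Step 12: shift id. Stack=[E - T / ( ( id] ptr=7 lookahead=) remaining=[) ) $]
Step 13: reduce F->id. Stack=[E - T / ( ( F] ptr=7 lookahead=) remaining=[) ) $]
Step 14: reduce T->F. Stack=[E - T / ( ( T] ptr=7 lookahead=) remaining=[) ) $]
Step 15: reduce E->T. Stack=[E - T / ( ( E] ptr=7 lookahead=) remaining=[) ) $]
Step 16: shift ). Stack=[E - T / ( ( E )] ptr=8 lookahead=) remaining=[) $]
Step 17: reduce F->( E ). Stack=[E - T / ( F] ptr=8 lookahead=) remaining=[) $]
Step 18: reduce T->F. Stack=[E - T / ( T] ptr=8 lookahead=) remaining=[) $]
Step 19: reduce E->T. Stack=[E - T / ( E] ptr=8 lookahead=) remaining=[) $]
Step 20: shift ). Stack=[E - T / ( E )] ptr=9 lookahead=$ remaining=[$]
Step 21: reduce F->( E ). Stack=[E - T / F] ptr=9 lookahead=$ remaining=[$]
Step 22: reduce T->T / F. Stack=[E - T] ptr=9 lookahead=$ remaining=[$]
Step 23: reduce E->E - T. Stack=[E] ptr=9 lookahead=$ remaining=[$]
Step 24: accept. Stack=[E] ptr=9 lookahead=$ remaining=[$]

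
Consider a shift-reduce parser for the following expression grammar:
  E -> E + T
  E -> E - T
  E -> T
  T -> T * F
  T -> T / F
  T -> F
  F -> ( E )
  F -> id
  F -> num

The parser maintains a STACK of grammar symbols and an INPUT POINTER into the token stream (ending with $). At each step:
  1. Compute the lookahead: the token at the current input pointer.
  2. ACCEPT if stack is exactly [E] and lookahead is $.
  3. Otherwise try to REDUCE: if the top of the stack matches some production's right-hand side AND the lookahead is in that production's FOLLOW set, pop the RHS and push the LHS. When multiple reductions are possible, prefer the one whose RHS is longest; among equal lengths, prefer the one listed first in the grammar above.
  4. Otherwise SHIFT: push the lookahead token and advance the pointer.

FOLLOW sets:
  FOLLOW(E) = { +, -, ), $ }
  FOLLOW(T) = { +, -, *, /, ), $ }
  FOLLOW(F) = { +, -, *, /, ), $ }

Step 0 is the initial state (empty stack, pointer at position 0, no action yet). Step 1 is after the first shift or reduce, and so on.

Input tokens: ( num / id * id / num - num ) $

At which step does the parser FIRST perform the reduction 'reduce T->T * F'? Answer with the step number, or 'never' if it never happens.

Answer: 12

Derivation:
Step 1: shift (. Stack=[(] ptr=1 lookahead=num remaining=[num / id * id / num - num ) $]
Step 2: shift num. Stack=[( num] ptr=2 lookahead=/ remaining=[/ id * id / num - num ) $]
Step 3: reduce F->num. Stack=[( F] ptr=2 lookahead=/ remaining=[/ id * id / num - num ) $]
Step 4: reduce T->F. Stack=[( T] ptr=2 lookahead=/ remaining=[/ id * id / num - num ) $]
Step 5: shift /. Stack=[( T /] ptr=3 lookahead=id remaining=[id * id / num - num ) $]
Step 6: shift id. Stack=[( T / id] ptr=4 lookahead=* remaining=[* id / num - num ) $]
Step 7: reduce F->id. Stack=[( T / F] ptr=4 lookahead=* remaining=[* id / num - num ) $]
Step 8: reduce T->T / F. Stack=[( T] ptr=4 lookahead=* remaining=[* id / num - num ) $]
Step 9: shift *. Stack=[( T *] ptr=5 lookahead=id remaining=[id / num - num ) $]
Step 10: shift id. Stack=[( T * id] ptr=6 lookahead=/ remaining=[/ num - num ) $]
Step 11: reduce F->id. Stack=[( T * F] ptr=6 lookahead=/ remaining=[/ num - num ) $]
Step 12: reduce T->T * F. Stack=[( T] ptr=6 lookahead=/ remaining=[/ num - num ) $]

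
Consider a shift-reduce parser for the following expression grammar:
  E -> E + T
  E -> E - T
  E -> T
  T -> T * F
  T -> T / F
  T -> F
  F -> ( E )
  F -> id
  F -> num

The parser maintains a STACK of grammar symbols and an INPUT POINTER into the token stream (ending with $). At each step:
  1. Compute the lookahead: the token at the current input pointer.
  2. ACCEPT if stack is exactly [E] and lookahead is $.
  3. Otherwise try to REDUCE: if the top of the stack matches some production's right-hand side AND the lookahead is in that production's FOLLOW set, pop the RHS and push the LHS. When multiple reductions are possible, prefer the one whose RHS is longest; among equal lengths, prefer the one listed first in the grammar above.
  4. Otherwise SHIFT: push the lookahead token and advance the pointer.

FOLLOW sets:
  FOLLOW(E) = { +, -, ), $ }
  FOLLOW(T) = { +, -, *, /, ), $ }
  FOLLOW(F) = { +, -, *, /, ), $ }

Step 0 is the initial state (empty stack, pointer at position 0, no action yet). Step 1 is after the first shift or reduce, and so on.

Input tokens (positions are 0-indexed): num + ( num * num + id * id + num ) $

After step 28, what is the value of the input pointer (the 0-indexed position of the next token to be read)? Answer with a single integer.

Step 1: shift num. Stack=[num] ptr=1 lookahead=+ remaining=[+ ( num * num + id * id + num ) $]
Step 2: reduce F->num. Stack=[F] ptr=1 lookahead=+ remaining=[+ ( num * num + id * id + num ) $]
Step 3: reduce T->F. Stack=[T] ptr=1 lookahead=+ remaining=[+ ( num * num + id * id + num ) $]
Step 4: reduce E->T. Stack=[E] ptr=1 lookahead=+ remaining=[+ ( num * num + id * id + num ) $]
Step 5: shift +. Stack=[E +] ptr=2 lookahead=( remaining=[( num * num + id * id + num ) $]
Step 6: shift (. Stack=[E + (] ptr=3 lookahead=num remaining=[num * num + id * id + num ) $]
Step 7: shift num. Stack=[E + ( num] ptr=4 lookahead=* remaining=[* num + id * id + num ) $]
Step 8: reduce F->num. Stack=[E + ( F] ptr=4 lookahead=* remaining=[* num + id * id + num ) $]
Step 9: reduce T->F. Stack=[E + ( T] ptr=4 lookahead=* remaining=[* num + id * id + num ) $]
Step 10: shift *. Stack=[E + ( T *] ptr=5 lookahead=num remaining=[num + id * id + num ) $]
Step 11: shift num. Stack=[E + ( T * num] ptr=6 lookahead=+ remaining=[+ id * id + num ) $]
Step 12: reduce F->num. Stack=[E + ( T * F] ptr=6 lookahead=+ remaining=[+ id * id + num ) $]
Step 13: reduce T->T * F. Stack=[E + ( T] ptr=6 lookahead=+ remaining=[+ id * id + num ) $]
Step 14: reduce E->T. Stack=[E + ( E] ptr=6 lookahead=+ remaining=[+ id * id + num ) $]
Step 15: shift +. Stack=[E + ( E +] ptr=7 lookahead=id remaining=[id * id + num ) $]
Step 16: shift id. Stack=[E + ( E + id] ptr=8 lookahead=* remaining=[* id + num ) $]
Step 17: reduce F->id. Stack=[E + ( E + F] ptr=8 lookahead=* remaining=[* id + num ) $]
Step 18: reduce T->F. Stack=[E + ( E + T] ptr=8 lookahead=* remaining=[* id + num ) $]
Step 19: shift *. Stack=[E + ( E + T *] ptr=9 lookahead=id remaining=[id + num ) $]
Step 20: shift id. Stack=[E + ( E + T * id] ptr=10 lookahead=+ remaining=[+ num ) $]
Step 21: reduce F->id. Stack=[E + ( E + T * F] ptr=10 lookahead=+ remaining=[+ num ) $]
Step 22: reduce T->T * F. Stack=[E + ( E + T] ptr=10 lookahead=+ remaining=[+ num ) $]
Step 23: reduce E->E + T. Stack=[E + ( E] ptr=10 lookahead=+ remaining=[+ num ) $]
Step 24: shift +. Stack=[E + ( E +] ptr=11 lookahead=num remaining=[num ) $]
Step 25: shift num. Stack=[E + ( E + num] ptr=12 lookahead=) remaining=[) $]
Step 26: reduce F->num. Stack=[E + ( E + F] ptr=12 lookahead=) remaining=[) $]
Step 27: reduce T->F. Stack=[E + ( E + T] ptr=12 lookahead=) remaining=[) $]
Step 28: reduce E->E + T. Stack=[E + ( E] ptr=12 lookahead=) remaining=[) $]

Answer: 12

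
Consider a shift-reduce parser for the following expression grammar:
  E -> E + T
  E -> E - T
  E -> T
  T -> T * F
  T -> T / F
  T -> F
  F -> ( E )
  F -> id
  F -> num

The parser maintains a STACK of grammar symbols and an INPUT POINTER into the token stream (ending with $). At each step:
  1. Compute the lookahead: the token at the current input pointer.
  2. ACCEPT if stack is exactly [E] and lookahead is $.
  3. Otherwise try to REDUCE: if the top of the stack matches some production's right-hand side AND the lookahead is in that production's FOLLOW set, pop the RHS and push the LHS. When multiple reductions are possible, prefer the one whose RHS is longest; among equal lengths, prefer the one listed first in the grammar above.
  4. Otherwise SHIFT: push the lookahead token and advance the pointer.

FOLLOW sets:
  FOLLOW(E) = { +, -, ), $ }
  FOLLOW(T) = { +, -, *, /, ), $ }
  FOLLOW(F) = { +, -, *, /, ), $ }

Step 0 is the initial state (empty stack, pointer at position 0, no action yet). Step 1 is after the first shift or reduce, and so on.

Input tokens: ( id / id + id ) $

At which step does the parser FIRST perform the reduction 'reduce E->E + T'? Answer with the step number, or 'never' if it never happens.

Answer: 14

Derivation:
Step 1: shift (. Stack=[(] ptr=1 lookahead=id remaining=[id / id + id ) $]
Step 2: shift id. Stack=[( id] ptr=2 lookahead=/ remaining=[/ id + id ) $]
Step 3: reduce F->id. Stack=[( F] ptr=2 lookahead=/ remaining=[/ id + id ) $]
Step 4: reduce T->F. Stack=[( T] ptr=2 lookahead=/ remaining=[/ id + id ) $]
Step 5: shift /. Stack=[( T /] ptr=3 lookahead=id remaining=[id + id ) $]
Step 6: shift id. Stack=[( T / id] ptr=4 lookahead=+ remaining=[+ id ) $]
Step 7: reduce F->id. Stack=[( T / F] ptr=4 lookahead=+ remaining=[+ id ) $]
Step 8: reduce T->T / F. Stack=[( T] ptr=4 lookahead=+ remaining=[+ id ) $]
Step 9: reduce E->T. Stack=[( E] ptr=4 lookahead=+ remaining=[+ id ) $]
Step 10: shift +. Stack=[( E +] ptr=5 lookahead=id remaining=[id ) $]
Step 11: shift id. Stack=[( E + id] ptr=6 lookahead=) remaining=[) $]
Step 12: reduce F->id. Stack=[( E + F] ptr=6 lookahead=) remaining=[) $]
Step 13: reduce T->F. Stack=[( E + T] ptr=6 lookahead=) remaining=[) $]
Step 14: reduce E->E + T. Stack=[( E] ptr=6 lookahead=) remaining=[) $]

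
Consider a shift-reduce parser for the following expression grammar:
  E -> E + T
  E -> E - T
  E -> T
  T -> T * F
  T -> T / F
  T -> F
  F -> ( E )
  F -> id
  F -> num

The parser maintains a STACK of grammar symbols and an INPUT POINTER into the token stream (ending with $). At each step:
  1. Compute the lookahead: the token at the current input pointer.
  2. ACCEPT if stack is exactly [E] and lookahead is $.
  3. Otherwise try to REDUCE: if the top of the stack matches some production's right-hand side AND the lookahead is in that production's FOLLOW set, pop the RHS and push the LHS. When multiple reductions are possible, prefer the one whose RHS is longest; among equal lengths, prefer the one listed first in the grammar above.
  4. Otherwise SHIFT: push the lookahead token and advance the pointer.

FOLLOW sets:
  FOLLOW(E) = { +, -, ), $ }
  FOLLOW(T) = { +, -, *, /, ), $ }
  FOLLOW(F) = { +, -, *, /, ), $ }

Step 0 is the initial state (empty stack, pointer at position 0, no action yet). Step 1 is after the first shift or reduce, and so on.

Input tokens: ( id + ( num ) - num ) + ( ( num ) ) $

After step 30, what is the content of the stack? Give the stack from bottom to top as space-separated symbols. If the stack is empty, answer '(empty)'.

Step 1: shift (. Stack=[(] ptr=1 lookahead=id remaining=[id + ( num ) - num ) + ( ( num ) ) $]
Step 2: shift id. Stack=[( id] ptr=2 lookahead=+ remaining=[+ ( num ) - num ) + ( ( num ) ) $]
Step 3: reduce F->id. Stack=[( F] ptr=2 lookahead=+ remaining=[+ ( num ) - num ) + ( ( num ) ) $]
Step 4: reduce T->F. Stack=[( T] ptr=2 lookahead=+ remaining=[+ ( num ) - num ) + ( ( num ) ) $]
Step 5: reduce E->T. Stack=[( E] ptr=2 lookahead=+ remaining=[+ ( num ) - num ) + ( ( num ) ) $]
Step 6: shift +. Stack=[( E +] ptr=3 lookahead=( remaining=[( num ) - num ) + ( ( num ) ) $]
Step 7: shift (. Stack=[( E + (] ptr=4 lookahead=num remaining=[num ) - num ) + ( ( num ) ) $]
Step 8: shift num. Stack=[( E + ( num] ptr=5 lookahead=) remaining=[) - num ) + ( ( num ) ) $]
Step 9: reduce F->num. Stack=[( E + ( F] ptr=5 lookahead=) remaining=[) - num ) + ( ( num ) ) $]
Step 10: reduce T->F. Stack=[( E + ( T] ptr=5 lookahead=) remaining=[) - num ) + ( ( num ) ) $]
Step 11: reduce E->T. Stack=[( E + ( E] ptr=5 lookahead=) remaining=[) - num ) + ( ( num ) ) $]
Step 12: shift ). Stack=[( E + ( E )] ptr=6 lookahead=- remaining=[- num ) + ( ( num ) ) $]
Step 13: reduce F->( E ). Stack=[( E + F] ptr=6 lookahead=- remaining=[- num ) + ( ( num ) ) $]
Step 14: reduce T->F. Stack=[( E + T] ptr=6 lookahead=- remaining=[- num ) + ( ( num ) ) $]
Step 15: reduce E->E + T. Stack=[( E] ptr=6 lookahead=- remaining=[- num ) + ( ( num ) ) $]
Step 16: shift -. Stack=[( E -] ptr=7 lookahead=num remaining=[num ) + ( ( num ) ) $]
Step 17: shift num. Stack=[( E - num] ptr=8 lookahead=) remaining=[) + ( ( num ) ) $]
Step 18: reduce F->num. Stack=[( E - F] ptr=8 lookahead=) remaining=[) + ( ( num ) ) $]
Step 19: reduce T->F. Stack=[( E - T] ptr=8 lookahead=) remaining=[) + ( ( num ) ) $]
Step 20: reduce E->E - T. Stack=[( E] ptr=8 lookahead=) remaining=[) + ( ( num ) ) $]
Step 21: shift ). Stack=[( E )] ptr=9 lookahead=+ remaining=[+ ( ( num ) ) $]
Step 22: reduce F->( E ). Stack=[F] ptr=9 lookahead=+ remaining=[+ ( ( num ) ) $]
Step 23: reduce T->F. Stack=[T] ptr=9 lookahead=+ remaining=[+ ( ( num ) ) $]
Step 24: reduce E->T. Stack=[E] ptr=9 lookahead=+ remaining=[+ ( ( num ) ) $]
Step 25: shift +. Stack=[E +] ptr=10 lookahead=( remaining=[( ( num ) ) $]
Step 26: shift (. Stack=[E + (] ptr=11 lookahead=( remaining=[( num ) ) $]
Step 27: shift (. Stack=[E + ( (] ptr=12 lookahead=num remaining=[num ) ) $]
Step 28: shift num. Stack=[E + ( ( num] ptr=13 lookahead=) remaining=[) ) $]
Step 29: reduce F->num. Stack=[E + ( ( F] ptr=13 lookahead=) remaining=[) ) $]
Step 30: reduce T->F. Stack=[E + ( ( T] ptr=13 lookahead=) remaining=[) ) $]

Answer: E + ( ( T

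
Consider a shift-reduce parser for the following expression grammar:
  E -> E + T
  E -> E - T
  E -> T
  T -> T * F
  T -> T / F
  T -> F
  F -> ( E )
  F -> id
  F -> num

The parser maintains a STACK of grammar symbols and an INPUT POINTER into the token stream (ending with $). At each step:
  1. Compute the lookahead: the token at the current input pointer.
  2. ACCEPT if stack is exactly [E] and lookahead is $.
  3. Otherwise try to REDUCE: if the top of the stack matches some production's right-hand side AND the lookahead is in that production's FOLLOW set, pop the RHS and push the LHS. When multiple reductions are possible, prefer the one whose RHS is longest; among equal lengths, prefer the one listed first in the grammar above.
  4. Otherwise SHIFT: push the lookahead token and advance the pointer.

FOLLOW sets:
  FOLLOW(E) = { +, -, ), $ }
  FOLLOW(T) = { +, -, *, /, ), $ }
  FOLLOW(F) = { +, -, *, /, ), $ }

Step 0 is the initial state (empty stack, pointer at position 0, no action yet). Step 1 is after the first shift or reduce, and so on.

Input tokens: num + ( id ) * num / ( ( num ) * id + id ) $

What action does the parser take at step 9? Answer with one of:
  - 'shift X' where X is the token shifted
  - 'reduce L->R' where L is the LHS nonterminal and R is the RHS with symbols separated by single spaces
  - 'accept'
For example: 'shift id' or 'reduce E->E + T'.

Step 1: shift num. Stack=[num] ptr=1 lookahead=+ remaining=[+ ( id ) * num / ( ( num ) * id + id ) $]
Step 2: reduce F->num. Stack=[F] ptr=1 lookahead=+ remaining=[+ ( id ) * num / ( ( num ) * id + id ) $]
Step 3: reduce T->F. Stack=[T] ptr=1 lookahead=+ remaining=[+ ( id ) * num / ( ( num ) * id + id ) $]
Step 4: reduce E->T. Stack=[E] ptr=1 lookahead=+ remaining=[+ ( id ) * num / ( ( num ) * id + id ) $]
Step 5: shift +. Stack=[E +] ptr=2 lookahead=( remaining=[( id ) * num / ( ( num ) * id + id ) $]
Step 6: shift (. Stack=[E + (] ptr=3 lookahead=id remaining=[id ) * num / ( ( num ) * id + id ) $]
Step 7: shift id. Stack=[E + ( id] ptr=4 lookahead=) remaining=[) * num / ( ( num ) * id + id ) $]
Step 8: reduce F->id. Stack=[E + ( F] ptr=4 lookahead=) remaining=[) * num / ( ( num ) * id + id ) $]
Step 9: reduce T->F. Stack=[E + ( T] ptr=4 lookahead=) remaining=[) * num / ( ( num ) * id + id ) $]

Answer: reduce T->F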